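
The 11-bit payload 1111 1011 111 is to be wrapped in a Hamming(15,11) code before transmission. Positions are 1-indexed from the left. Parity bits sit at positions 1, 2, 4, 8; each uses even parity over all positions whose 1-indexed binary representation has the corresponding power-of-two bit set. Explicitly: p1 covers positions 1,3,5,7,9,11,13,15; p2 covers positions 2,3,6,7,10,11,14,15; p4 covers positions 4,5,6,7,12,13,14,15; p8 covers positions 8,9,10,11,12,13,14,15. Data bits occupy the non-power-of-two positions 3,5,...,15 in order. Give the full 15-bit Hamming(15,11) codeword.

Place data bits at non-power-of-two positions: b3=1, b5=1, b6=1, b7=1, b9=1, b10=0, b11=1, b12=1, b13=1, b14=1, b15=1.
p1 = XOR of data positions {3,5,7,9,11,13,15} = 1⊕1⊕1⊕1⊕1⊕1⊕1 = 1
p2 = XOR of data positions {3,6,7,10,11,14,15} = 1⊕1⊕1⊕0⊕1⊕1⊕1 = 0
p4 = XOR of data positions {5,6,7,12,13,14,15} = 1⊕1⊕1⊕1⊕1⊕1⊕1 = 1
p8 = XOR of data positions {9,10,11,12,13,14,15} = 1⊕0⊕1⊕1⊕1⊕1⊕1 = 0
Codeword b1..b15 = 101111101011111

101111101011111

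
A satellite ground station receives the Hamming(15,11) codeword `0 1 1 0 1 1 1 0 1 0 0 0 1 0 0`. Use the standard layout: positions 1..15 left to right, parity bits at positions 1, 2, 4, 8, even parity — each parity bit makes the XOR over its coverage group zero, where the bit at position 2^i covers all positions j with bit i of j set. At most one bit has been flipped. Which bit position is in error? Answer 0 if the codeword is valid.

1

s1: b1⊕b3⊕b5⊕b7⊕b9⊕b11⊕b13⊕b15 = 0⊕1⊕1⊕1⊕1⊕0⊕1⊕0 = 1
s2: b2⊕b3⊕b6⊕b7⊕b10⊕b11⊕b14⊕b15 = 1⊕1⊕1⊕1⊕0⊕0⊕0⊕0 = 0
s4: b4⊕b5⊕b6⊕b7⊕b12⊕b13⊕b14⊕b15 = 0⊕1⊕1⊕1⊕0⊕1⊕0⊕0 = 0
s8: b8⊕b9⊕b10⊕b11⊕b12⊕b13⊕b14⊕b15 = 0⊕1⊕0⊕0⊕0⊕1⊕0⊕0 = 0
Syndrome (s8...s1) = 0001 → position 1.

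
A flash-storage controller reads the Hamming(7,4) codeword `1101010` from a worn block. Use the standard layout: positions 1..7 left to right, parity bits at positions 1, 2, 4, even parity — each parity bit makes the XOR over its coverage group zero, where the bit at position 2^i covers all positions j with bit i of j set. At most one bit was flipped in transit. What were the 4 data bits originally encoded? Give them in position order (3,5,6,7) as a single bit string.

0010

s1: b1⊕b3⊕b5⊕b7 = 1⊕0⊕0⊕0 = 1
s2: b2⊕b3⊕b6⊕b7 = 1⊕0⊕1⊕0 = 0
s4: b4⊕b5⊕b6⊕b7 = 1⊕0⊕1⊕0 = 0
Syndrome (s4...s1) = 001 → position 1.
Flip bit 1: corrected codeword = 0101010
Data bits at positions 3,5,6,7: 0010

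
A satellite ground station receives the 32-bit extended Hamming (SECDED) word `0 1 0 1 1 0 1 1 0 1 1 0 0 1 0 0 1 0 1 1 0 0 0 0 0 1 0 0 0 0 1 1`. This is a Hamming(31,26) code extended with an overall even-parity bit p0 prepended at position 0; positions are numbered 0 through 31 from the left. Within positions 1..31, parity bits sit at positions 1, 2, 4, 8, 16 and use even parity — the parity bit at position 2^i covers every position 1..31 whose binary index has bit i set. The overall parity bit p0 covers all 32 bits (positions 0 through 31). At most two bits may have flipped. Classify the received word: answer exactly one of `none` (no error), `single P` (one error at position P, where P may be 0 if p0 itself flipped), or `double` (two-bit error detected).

s1: b1⊕b3⊕b5⊕b7⊕b9⊕b11⊕b13⊕b15⊕b17⊕b19⊕b21⊕b23⊕b25⊕b27⊕b29⊕b31 = 1⊕1⊕0⊕1⊕1⊕0⊕1⊕0⊕0⊕1⊕0⊕0⊕1⊕0⊕0⊕1 = 0
s2: b2⊕b3⊕b6⊕b7⊕b10⊕b11⊕b14⊕b15⊕b18⊕b19⊕b22⊕b23⊕b26⊕b27⊕b30⊕b31 = 0⊕1⊕1⊕1⊕1⊕0⊕0⊕0⊕1⊕1⊕0⊕0⊕0⊕0⊕1⊕1 = 0
s4: b4⊕b5⊕b6⊕b7⊕b12⊕b13⊕b14⊕b15⊕b20⊕b21⊕b22⊕b23⊕b28⊕b29⊕b30⊕b31 = 1⊕0⊕1⊕1⊕0⊕1⊕0⊕0⊕0⊕0⊕0⊕0⊕0⊕0⊕1⊕1 = 0
s8: b8⊕b9⊕b10⊕b11⊕b12⊕b13⊕b14⊕b15⊕b24⊕b25⊕b26⊕b27⊕b28⊕b29⊕b30⊕b31 = 0⊕1⊕1⊕0⊕0⊕1⊕0⊕0⊕0⊕1⊕0⊕0⊕0⊕0⊕1⊕1 = 0
s16: b16⊕b17⊕b18⊕b19⊕b20⊕b21⊕b22⊕b23⊕b24⊕b25⊕b26⊕b27⊕b28⊕b29⊕b30⊕b31 = 1⊕0⊕1⊕1⊕0⊕0⊕0⊕0⊕0⊕1⊕0⊕0⊕0⊕0⊕1⊕1 = 0
Syndrome (s16...s1) = 00000 → position 0 (no error).
Overall parity (XOR of all 32 bits, including p0): 0⊕1⊕0⊕1⊕1⊕0⊕1⊕1⊕0⊕1⊕1⊕0⊕0⊕1⊕0⊕0⊕1⊕0⊕1⊕1⊕0⊕0⊕0⊕0⊕0⊕1⊕0⊕0⊕0⊕0⊕1⊕1 = 0
Overall=0, syndrome position=0 → no error.

none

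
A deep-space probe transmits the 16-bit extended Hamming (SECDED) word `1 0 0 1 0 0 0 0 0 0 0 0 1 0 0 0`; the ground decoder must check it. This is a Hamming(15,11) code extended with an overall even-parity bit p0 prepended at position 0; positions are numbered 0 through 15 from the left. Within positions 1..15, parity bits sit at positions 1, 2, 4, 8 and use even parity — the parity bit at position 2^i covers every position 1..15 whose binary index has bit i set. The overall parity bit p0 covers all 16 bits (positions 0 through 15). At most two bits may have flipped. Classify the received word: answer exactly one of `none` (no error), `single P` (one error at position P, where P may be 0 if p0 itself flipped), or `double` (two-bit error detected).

s1: b1⊕b3⊕b5⊕b7⊕b9⊕b11⊕b13⊕b15 = 0⊕1⊕0⊕0⊕0⊕0⊕0⊕0 = 1
s2: b2⊕b3⊕b6⊕b7⊕b10⊕b11⊕b14⊕b15 = 0⊕1⊕0⊕0⊕0⊕0⊕0⊕0 = 1
s4: b4⊕b5⊕b6⊕b7⊕b12⊕b13⊕b14⊕b15 = 0⊕0⊕0⊕0⊕1⊕0⊕0⊕0 = 1
s8: b8⊕b9⊕b10⊕b11⊕b12⊕b13⊕b14⊕b15 = 0⊕0⊕0⊕0⊕1⊕0⊕0⊕0 = 1
Syndrome (s8...s1) = 1111 → position 15.
Overall parity (XOR of all 16 bits, including p0): 1⊕0⊕0⊕1⊕0⊕0⊕0⊕0⊕0⊕0⊕0⊕0⊕1⊕0⊕0⊕0 = 1
Overall=1, syndrome position=15 → single-bit error at position 15.

single 15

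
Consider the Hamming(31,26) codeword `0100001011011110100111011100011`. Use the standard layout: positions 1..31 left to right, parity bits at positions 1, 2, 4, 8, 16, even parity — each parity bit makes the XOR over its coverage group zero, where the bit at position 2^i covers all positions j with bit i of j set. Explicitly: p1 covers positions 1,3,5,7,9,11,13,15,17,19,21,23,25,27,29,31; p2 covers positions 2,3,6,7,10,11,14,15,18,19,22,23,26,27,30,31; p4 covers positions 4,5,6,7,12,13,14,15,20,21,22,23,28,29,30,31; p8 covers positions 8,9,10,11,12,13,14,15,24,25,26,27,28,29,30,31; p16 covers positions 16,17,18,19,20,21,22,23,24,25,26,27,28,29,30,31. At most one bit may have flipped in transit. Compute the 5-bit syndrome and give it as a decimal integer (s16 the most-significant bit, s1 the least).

s1: b1⊕b3⊕b5⊕b7⊕b9⊕b11⊕b13⊕b15⊕b17⊕b19⊕b21⊕b23⊕b25⊕b27⊕b29⊕b31 = 0⊕0⊕0⊕1⊕1⊕0⊕1⊕1⊕1⊕0⊕1⊕0⊕1⊕0⊕0⊕1 = 0
s2: b2⊕b3⊕b6⊕b7⊕b10⊕b11⊕b14⊕b15⊕b18⊕b19⊕b22⊕b23⊕b26⊕b27⊕b30⊕b31 = 1⊕0⊕0⊕1⊕1⊕0⊕1⊕1⊕0⊕0⊕1⊕0⊕1⊕0⊕1⊕1 = 1
s4: b4⊕b5⊕b6⊕b7⊕b12⊕b13⊕b14⊕b15⊕b20⊕b21⊕b22⊕b23⊕b28⊕b29⊕b30⊕b31 = 0⊕0⊕0⊕1⊕1⊕1⊕1⊕1⊕1⊕1⊕1⊕0⊕0⊕0⊕1⊕1 = 0
s8: b8⊕b9⊕b10⊕b11⊕b12⊕b13⊕b14⊕b15⊕b24⊕b25⊕b26⊕b27⊕b28⊕b29⊕b30⊕b31 = 0⊕1⊕1⊕0⊕1⊕1⊕1⊕1⊕1⊕1⊕1⊕0⊕0⊕0⊕1⊕1 = 1
s16: b16⊕b17⊕b18⊕b19⊕b20⊕b21⊕b22⊕b23⊕b24⊕b25⊕b26⊕b27⊕b28⊕b29⊕b30⊕b31 = 0⊕1⊕0⊕0⊕1⊕1⊕1⊕0⊕1⊕1⊕1⊕0⊕0⊕0⊕1⊕1 = 1
Syndrome (s16...s1) = 11010 → position 26.

26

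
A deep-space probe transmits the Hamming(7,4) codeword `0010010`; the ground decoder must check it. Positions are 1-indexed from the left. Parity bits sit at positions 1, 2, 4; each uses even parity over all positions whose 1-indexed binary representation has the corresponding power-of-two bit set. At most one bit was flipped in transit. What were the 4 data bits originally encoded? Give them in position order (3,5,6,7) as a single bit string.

s1: b1⊕b3⊕b5⊕b7 = 0⊕1⊕0⊕0 = 1
s2: b2⊕b3⊕b6⊕b7 = 0⊕1⊕1⊕0 = 0
s4: b4⊕b5⊕b6⊕b7 = 0⊕0⊕1⊕0 = 1
Syndrome (s4...s1) = 101 → position 5.
Flip bit 5: corrected codeword = 0010110
Data bits at positions 3,5,6,7: 1110

1110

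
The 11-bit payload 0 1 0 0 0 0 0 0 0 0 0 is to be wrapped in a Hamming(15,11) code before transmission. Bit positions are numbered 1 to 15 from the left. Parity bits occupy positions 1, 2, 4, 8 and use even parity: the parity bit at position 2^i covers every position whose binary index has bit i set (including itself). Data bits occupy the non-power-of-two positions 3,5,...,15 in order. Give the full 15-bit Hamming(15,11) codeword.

100110000000000

Place data bits at non-power-of-two positions: b3=0, b5=1, b6=0, b7=0, b9=0, b10=0, b11=0, b12=0, b13=0, b14=0, b15=0.
p1 = XOR of data positions {3,5,7,9,11,13,15} = 0⊕1⊕0⊕0⊕0⊕0⊕0 = 1
p2 = XOR of data positions {3,6,7,10,11,14,15} = 0⊕0⊕0⊕0⊕0⊕0⊕0 = 0
p4 = XOR of data positions {5,6,7,12,13,14,15} = 1⊕0⊕0⊕0⊕0⊕0⊕0 = 1
p8 = XOR of data positions {9,10,11,12,13,14,15} = 0⊕0⊕0⊕0⊕0⊕0⊕0 = 0
Codeword b1..b15 = 100110000000000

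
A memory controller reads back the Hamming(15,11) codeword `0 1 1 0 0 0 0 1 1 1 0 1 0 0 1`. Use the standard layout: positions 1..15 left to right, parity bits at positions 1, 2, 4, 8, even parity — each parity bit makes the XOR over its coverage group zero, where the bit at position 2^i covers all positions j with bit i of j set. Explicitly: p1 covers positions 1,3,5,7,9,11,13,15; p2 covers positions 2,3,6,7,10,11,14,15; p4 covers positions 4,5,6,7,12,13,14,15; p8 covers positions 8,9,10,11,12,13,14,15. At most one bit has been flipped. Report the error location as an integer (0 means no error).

s1: b1⊕b3⊕b5⊕b7⊕b9⊕b11⊕b13⊕b15 = 0⊕1⊕0⊕0⊕1⊕0⊕0⊕1 = 1
s2: b2⊕b3⊕b6⊕b7⊕b10⊕b11⊕b14⊕b15 = 1⊕1⊕0⊕0⊕1⊕0⊕0⊕1 = 0
s4: b4⊕b5⊕b6⊕b7⊕b12⊕b13⊕b14⊕b15 = 0⊕0⊕0⊕0⊕1⊕0⊕0⊕1 = 0
s8: b8⊕b9⊕b10⊕b11⊕b12⊕b13⊕b14⊕b15 = 1⊕1⊕1⊕0⊕1⊕0⊕0⊕1 = 1
Syndrome (s8...s1) = 1001 → position 9.

9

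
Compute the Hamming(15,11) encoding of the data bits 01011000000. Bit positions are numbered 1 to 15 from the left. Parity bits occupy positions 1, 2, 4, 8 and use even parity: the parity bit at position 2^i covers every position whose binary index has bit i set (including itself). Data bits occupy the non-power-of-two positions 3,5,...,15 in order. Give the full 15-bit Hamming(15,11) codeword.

110010111000000

Place data bits at non-power-of-two positions: b3=0, b5=1, b6=0, b7=1, b9=1, b10=0, b11=0, b12=0, b13=0, b14=0, b15=0.
p1 = XOR of data positions {3,5,7,9,11,13,15} = 0⊕1⊕1⊕1⊕0⊕0⊕0 = 1
p2 = XOR of data positions {3,6,7,10,11,14,15} = 0⊕0⊕1⊕0⊕0⊕0⊕0 = 1
p4 = XOR of data positions {5,6,7,12,13,14,15} = 1⊕0⊕1⊕0⊕0⊕0⊕0 = 0
p8 = XOR of data positions {9,10,11,12,13,14,15} = 1⊕0⊕0⊕0⊕0⊕0⊕0 = 1
Codeword b1..b15 = 110010111000000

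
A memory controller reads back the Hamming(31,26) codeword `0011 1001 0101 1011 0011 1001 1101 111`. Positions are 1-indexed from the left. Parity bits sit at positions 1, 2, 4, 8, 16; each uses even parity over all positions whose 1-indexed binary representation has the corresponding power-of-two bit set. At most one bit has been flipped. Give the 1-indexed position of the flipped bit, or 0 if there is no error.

23

s1: b1⊕b3⊕b5⊕b7⊕b9⊕b11⊕b13⊕b15⊕b17⊕b19⊕b21⊕b23⊕b25⊕b27⊕b29⊕b31 = 0⊕1⊕1⊕0⊕0⊕0⊕1⊕1⊕0⊕1⊕1⊕0⊕1⊕0⊕1⊕1 = 1
s2: b2⊕b3⊕b6⊕b7⊕b10⊕b11⊕b14⊕b15⊕b18⊕b19⊕b22⊕b23⊕b26⊕b27⊕b30⊕b31 = 0⊕1⊕0⊕0⊕1⊕0⊕0⊕1⊕0⊕1⊕0⊕0⊕1⊕0⊕1⊕1 = 1
s4: b4⊕b5⊕b6⊕b7⊕b12⊕b13⊕b14⊕b15⊕b20⊕b21⊕b22⊕b23⊕b28⊕b29⊕b30⊕b31 = 1⊕1⊕0⊕0⊕1⊕1⊕0⊕1⊕1⊕1⊕0⊕0⊕1⊕1⊕1⊕1 = 1
s8: b8⊕b9⊕b10⊕b11⊕b12⊕b13⊕b14⊕b15⊕b24⊕b25⊕b26⊕b27⊕b28⊕b29⊕b30⊕b31 = 1⊕0⊕1⊕0⊕1⊕1⊕0⊕1⊕1⊕1⊕1⊕0⊕1⊕1⊕1⊕1 = 0
s16: b16⊕b17⊕b18⊕b19⊕b20⊕b21⊕b22⊕b23⊕b24⊕b25⊕b26⊕b27⊕b28⊕b29⊕b30⊕b31 = 1⊕0⊕0⊕1⊕1⊕1⊕0⊕0⊕1⊕1⊕1⊕0⊕1⊕1⊕1⊕1 = 1
Syndrome (s16...s1) = 10111 → position 23.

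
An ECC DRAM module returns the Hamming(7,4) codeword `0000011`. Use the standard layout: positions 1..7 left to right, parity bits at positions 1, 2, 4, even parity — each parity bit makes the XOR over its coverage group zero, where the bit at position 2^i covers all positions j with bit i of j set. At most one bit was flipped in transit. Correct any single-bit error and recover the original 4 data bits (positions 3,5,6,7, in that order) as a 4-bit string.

s1: b1⊕b3⊕b5⊕b7 = 0⊕0⊕0⊕1 = 1
s2: b2⊕b3⊕b6⊕b7 = 0⊕0⊕1⊕1 = 0
s4: b4⊕b5⊕b6⊕b7 = 0⊕0⊕1⊕1 = 0
Syndrome (s4...s1) = 001 → position 1.
Flip bit 1: corrected codeword = 1000011
Data bits at positions 3,5,6,7: 0011

0011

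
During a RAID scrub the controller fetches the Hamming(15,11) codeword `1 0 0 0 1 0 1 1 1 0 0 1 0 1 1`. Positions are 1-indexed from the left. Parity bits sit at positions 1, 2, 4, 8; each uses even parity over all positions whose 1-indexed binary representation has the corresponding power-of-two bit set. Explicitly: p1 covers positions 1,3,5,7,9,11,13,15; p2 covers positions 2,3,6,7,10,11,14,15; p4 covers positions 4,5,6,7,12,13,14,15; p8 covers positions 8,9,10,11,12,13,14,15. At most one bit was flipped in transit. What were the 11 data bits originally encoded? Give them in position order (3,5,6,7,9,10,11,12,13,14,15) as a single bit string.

01011001010

s1: b1⊕b3⊕b5⊕b7⊕b9⊕b11⊕b13⊕b15 = 1⊕0⊕1⊕1⊕1⊕0⊕0⊕1 = 1
s2: b2⊕b3⊕b6⊕b7⊕b10⊕b11⊕b14⊕b15 = 0⊕0⊕0⊕1⊕0⊕0⊕1⊕1 = 1
s4: b4⊕b5⊕b6⊕b7⊕b12⊕b13⊕b14⊕b15 = 0⊕1⊕0⊕1⊕1⊕0⊕1⊕1 = 1
s8: b8⊕b9⊕b10⊕b11⊕b12⊕b13⊕b14⊕b15 = 1⊕1⊕0⊕0⊕1⊕0⊕1⊕1 = 1
Syndrome (s8...s1) = 1111 → position 15.
Flip bit 15: corrected codeword = 100010111001010
Data bits at positions 3,5,6,7,9,10,11,12,13,14,15: 01011001010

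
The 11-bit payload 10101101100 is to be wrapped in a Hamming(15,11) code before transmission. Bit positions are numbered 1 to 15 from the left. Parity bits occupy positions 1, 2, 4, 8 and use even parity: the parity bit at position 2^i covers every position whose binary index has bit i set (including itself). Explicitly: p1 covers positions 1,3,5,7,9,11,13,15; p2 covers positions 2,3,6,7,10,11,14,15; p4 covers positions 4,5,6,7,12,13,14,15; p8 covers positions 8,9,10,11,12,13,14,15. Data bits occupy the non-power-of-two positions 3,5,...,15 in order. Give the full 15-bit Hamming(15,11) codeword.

111101001101100

Place data bits at non-power-of-two positions: b3=1, b5=0, b6=1, b7=0, b9=1, b10=1, b11=0, b12=1, b13=1, b14=0, b15=0.
p1 = XOR of data positions {3,5,7,9,11,13,15} = 1⊕0⊕0⊕1⊕0⊕1⊕0 = 1
p2 = XOR of data positions {3,6,7,10,11,14,15} = 1⊕1⊕0⊕1⊕0⊕0⊕0 = 1
p4 = XOR of data positions {5,6,7,12,13,14,15} = 0⊕1⊕0⊕1⊕1⊕0⊕0 = 1
p8 = XOR of data positions {9,10,11,12,13,14,15} = 1⊕1⊕0⊕1⊕1⊕0⊕0 = 0
Codeword b1..b15 = 111101001101100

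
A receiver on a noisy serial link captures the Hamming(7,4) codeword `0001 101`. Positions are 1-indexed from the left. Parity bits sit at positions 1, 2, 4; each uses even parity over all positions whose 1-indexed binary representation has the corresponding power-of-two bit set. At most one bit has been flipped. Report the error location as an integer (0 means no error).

6

s1: b1⊕b3⊕b5⊕b7 = 0⊕0⊕1⊕1 = 0
s2: b2⊕b3⊕b6⊕b7 = 0⊕0⊕0⊕1 = 1
s4: b4⊕b5⊕b6⊕b7 = 1⊕1⊕0⊕1 = 1
Syndrome (s4...s1) = 110 → position 6.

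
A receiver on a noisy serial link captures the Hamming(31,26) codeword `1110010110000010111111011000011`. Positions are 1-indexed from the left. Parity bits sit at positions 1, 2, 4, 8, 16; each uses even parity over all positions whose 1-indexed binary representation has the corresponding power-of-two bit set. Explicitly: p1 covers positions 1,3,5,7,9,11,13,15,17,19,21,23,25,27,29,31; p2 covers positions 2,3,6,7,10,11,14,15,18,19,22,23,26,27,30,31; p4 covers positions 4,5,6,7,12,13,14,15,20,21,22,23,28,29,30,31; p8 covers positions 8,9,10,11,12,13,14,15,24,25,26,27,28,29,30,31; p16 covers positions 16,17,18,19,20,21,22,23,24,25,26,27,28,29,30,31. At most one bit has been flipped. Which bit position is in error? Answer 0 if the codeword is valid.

s1: b1⊕b3⊕b5⊕b7⊕b9⊕b11⊕b13⊕b15⊕b17⊕b19⊕b21⊕b23⊕b25⊕b27⊕b29⊕b31 = 1⊕1⊕0⊕0⊕1⊕0⊕0⊕1⊕1⊕1⊕1⊕0⊕1⊕0⊕0⊕1 = 1
s2: b2⊕b3⊕b6⊕b7⊕b10⊕b11⊕b14⊕b15⊕b18⊕b19⊕b22⊕b23⊕b26⊕b27⊕b30⊕b31 = 1⊕1⊕1⊕0⊕0⊕0⊕0⊕1⊕1⊕1⊕1⊕0⊕0⊕0⊕1⊕1 = 1
s4: b4⊕b5⊕b6⊕b7⊕b12⊕b13⊕b14⊕b15⊕b20⊕b21⊕b22⊕b23⊕b28⊕b29⊕b30⊕b31 = 0⊕0⊕1⊕0⊕0⊕0⊕0⊕1⊕1⊕1⊕1⊕0⊕0⊕0⊕1⊕1 = 1
s8: b8⊕b9⊕b10⊕b11⊕b12⊕b13⊕b14⊕b15⊕b24⊕b25⊕b26⊕b27⊕b28⊕b29⊕b30⊕b31 = 1⊕1⊕0⊕0⊕0⊕0⊕0⊕1⊕1⊕1⊕0⊕0⊕0⊕0⊕1⊕1 = 1
s16: b16⊕b17⊕b18⊕b19⊕b20⊕b21⊕b22⊕b23⊕b24⊕b25⊕b26⊕b27⊕b28⊕b29⊕b30⊕b31 = 0⊕1⊕1⊕1⊕1⊕1⊕1⊕0⊕1⊕1⊕0⊕0⊕0⊕0⊕1⊕1 = 0
Syndrome (s16...s1) = 01111 → position 15.

15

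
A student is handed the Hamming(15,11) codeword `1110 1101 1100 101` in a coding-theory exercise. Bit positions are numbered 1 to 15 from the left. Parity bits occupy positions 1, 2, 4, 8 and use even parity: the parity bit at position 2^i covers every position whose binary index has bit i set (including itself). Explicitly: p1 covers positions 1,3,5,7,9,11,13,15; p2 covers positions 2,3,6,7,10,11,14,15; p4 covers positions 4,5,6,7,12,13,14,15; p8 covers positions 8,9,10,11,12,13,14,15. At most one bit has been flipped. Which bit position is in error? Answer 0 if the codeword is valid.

s1: b1⊕b3⊕b5⊕b7⊕b9⊕b11⊕b13⊕b15 = 1⊕1⊕1⊕0⊕1⊕0⊕1⊕1 = 0
s2: b2⊕b3⊕b6⊕b7⊕b10⊕b11⊕b14⊕b15 = 1⊕1⊕1⊕0⊕1⊕0⊕0⊕1 = 1
s4: b4⊕b5⊕b6⊕b7⊕b12⊕b13⊕b14⊕b15 = 0⊕1⊕1⊕0⊕0⊕1⊕0⊕1 = 0
s8: b8⊕b9⊕b10⊕b11⊕b12⊕b13⊕b14⊕b15 = 1⊕1⊕1⊕0⊕0⊕1⊕0⊕1 = 1
Syndrome (s8...s1) = 1010 → position 10.

10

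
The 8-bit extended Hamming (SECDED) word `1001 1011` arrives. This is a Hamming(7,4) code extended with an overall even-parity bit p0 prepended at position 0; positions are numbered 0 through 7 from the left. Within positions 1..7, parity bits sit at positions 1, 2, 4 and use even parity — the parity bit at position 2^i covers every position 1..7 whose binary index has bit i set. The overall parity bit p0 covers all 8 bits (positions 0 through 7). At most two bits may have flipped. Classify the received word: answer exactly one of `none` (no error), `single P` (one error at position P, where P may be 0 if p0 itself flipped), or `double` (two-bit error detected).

single 6

s1: b1⊕b3⊕b5⊕b7 = 0⊕1⊕0⊕1 = 0
s2: b2⊕b3⊕b6⊕b7 = 0⊕1⊕1⊕1 = 1
s4: b4⊕b5⊕b6⊕b7 = 1⊕0⊕1⊕1 = 1
Syndrome (s4...s1) = 110 → position 6.
Overall parity (XOR of all 8 bits, including p0): 1⊕0⊕0⊕1⊕1⊕0⊕1⊕1 = 1
Overall=1, syndrome position=6 → single-bit error at position 6.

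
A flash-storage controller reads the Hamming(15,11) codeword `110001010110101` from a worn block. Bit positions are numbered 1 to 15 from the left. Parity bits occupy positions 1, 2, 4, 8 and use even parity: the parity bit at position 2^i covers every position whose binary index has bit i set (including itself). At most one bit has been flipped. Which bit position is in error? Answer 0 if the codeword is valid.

s1: b1⊕b3⊕b5⊕b7⊕b9⊕b11⊕b13⊕b15 = 1⊕0⊕0⊕0⊕0⊕1⊕1⊕1 = 0
s2: b2⊕b3⊕b6⊕b7⊕b10⊕b11⊕b14⊕b15 = 1⊕0⊕1⊕0⊕1⊕1⊕0⊕1 = 1
s4: b4⊕b5⊕b6⊕b7⊕b12⊕b13⊕b14⊕b15 = 0⊕0⊕1⊕0⊕0⊕1⊕0⊕1 = 1
s8: b8⊕b9⊕b10⊕b11⊕b12⊕b13⊕b14⊕b15 = 1⊕0⊕1⊕1⊕0⊕1⊕0⊕1 = 1
Syndrome (s8...s1) = 1110 → position 14.

14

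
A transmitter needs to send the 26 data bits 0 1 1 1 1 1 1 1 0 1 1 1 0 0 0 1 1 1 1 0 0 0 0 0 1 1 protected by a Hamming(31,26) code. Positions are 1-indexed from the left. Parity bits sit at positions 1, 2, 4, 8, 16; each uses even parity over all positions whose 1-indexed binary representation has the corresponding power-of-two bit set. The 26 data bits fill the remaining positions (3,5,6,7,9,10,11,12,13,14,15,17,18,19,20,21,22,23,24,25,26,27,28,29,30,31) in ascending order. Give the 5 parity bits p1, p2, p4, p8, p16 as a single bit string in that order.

Place data bits at non-power-of-two positions: b3=0, b5=1, b6=1, b7=1, b9=1, b10=1, b11=1, b12=1, b13=0, b14=1, b15=1, b17=1, b18=0, b19=0, b20=0, b21=1, b22=1, b23=1, b24=1, b25=0, b26=0, b27=0, b28=0, b29=0, b30=1, b31=1.
p1 = XOR of data positions {3,5,7,9,11,13,15,17,19,21,23,25,27,29,31} = 0⊕1⊕1⊕1⊕1⊕0⊕1⊕1⊕0⊕1⊕1⊕0⊕0⊕0⊕1 = 1
p2 = XOR of data positions {3,6,7,10,11,14,15,18,19,22,23,26,27,30,31} = 0⊕1⊕1⊕1⊕1⊕1⊕1⊕0⊕0⊕1⊕1⊕0⊕0⊕1⊕1 = 0
p4 = XOR of data positions {5,6,7,12,13,14,15,20,21,22,23,28,29,30,31} = 1⊕1⊕1⊕1⊕0⊕1⊕1⊕0⊕1⊕1⊕1⊕0⊕0⊕1⊕1 = 1
p8 = XOR of data positions {9,10,11,12,13,14,15,24,25,26,27,28,29,30,31} = 1⊕1⊕1⊕1⊕0⊕1⊕1⊕1⊕0⊕0⊕0⊕0⊕0⊕1⊕1 = 1
p16 = XOR of data positions {17,18,19,20,21,22,23,24,25,26,27,28,29,30,31} = 1⊕0⊕0⊕0⊕1⊕1⊕1⊕1⊕0⊕0⊕0⊕0⊕0⊕1⊕1 = 1
Parity bits p1,p2,p4,p8,p16 = 10111

10111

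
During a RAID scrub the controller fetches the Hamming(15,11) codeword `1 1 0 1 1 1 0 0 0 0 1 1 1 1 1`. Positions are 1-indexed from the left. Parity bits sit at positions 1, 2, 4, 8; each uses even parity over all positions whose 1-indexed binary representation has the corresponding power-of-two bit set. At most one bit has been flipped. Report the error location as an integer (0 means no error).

15

s1: b1⊕b3⊕b5⊕b7⊕b9⊕b11⊕b13⊕b15 = 1⊕0⊕1⊕0⊕0⊕1⊕1⊕1 = 1
s2: b2⊕b3⊕b6⊕b7⊕b10⊕b11⊕b14⊕b15 = 1⊕0⊕1⊕0⊕0⊕1⊕1⊕1 = 1
s4: b4⊕b5⊕b6⊕b7⊕b12⊕b13⊕b14⊕b15 = 1⊕1⊕1⊕0⊕1⊕1⊕1⊕1 = 1
s8: b8⊕b9⊕b10⊕b11⊕b12⊕b13⊕b14⊕b15 = 0⊕0⊕0⊕1⊕1⊕1⊕1⊕1 = 1
Syndrome (s8...s1) = 1111 → position 15.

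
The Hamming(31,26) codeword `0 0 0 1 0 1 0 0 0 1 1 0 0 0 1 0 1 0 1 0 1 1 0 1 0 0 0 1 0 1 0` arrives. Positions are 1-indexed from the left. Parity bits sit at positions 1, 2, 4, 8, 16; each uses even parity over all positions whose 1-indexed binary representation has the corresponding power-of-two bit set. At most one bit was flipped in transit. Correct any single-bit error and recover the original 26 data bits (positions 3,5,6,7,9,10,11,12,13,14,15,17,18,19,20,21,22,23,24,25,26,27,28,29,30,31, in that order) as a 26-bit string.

s1: b1⊕b3⊕b5⊕b7⊕b9⊕b11⊕b13⊕b15⊕b17⊕b19⊕b21⊕b23⊕b25⊕b27⊕b29⊕b31 = 0⊕0⊕0⊕0⊕0⊕1⊕0⊕1⊕1⊕1⊕1⊕0⊕0⊕0⊕0⊕0 = 1
s2: b2⊕b3⊕b6⊕b7⊕b10⊕b11⊕b14⊕b15⊕b18⊕b19⊕b22⊕b23⊕b26⊕b27⊕b30⊕b31 = 0⊕0⊕1⊕0⊕1⊕1⊕0⊕1⊕0⊕1⊕1⊕0⊕0⊕0⊕1⊕0 = 1
s4: b4⊕b5⊕b6⊕b7⊕b12⊕b13⊕b14⊕b15⊕b20⊕b21⊕b22⊕b23⊕b28⊕b29⊕b30⊕b31 = 1⊕0⊕1⊕0⊕0⊕0⊕0⊕1⊕0⊕1⊕1⊕0⊕1⊕0⊕1⊕0 = 1
s8: b8⊕b9⊕b10⊕b11⊕b12⊕b13⊕b14⊕b15⊕b24⊕b25⊕b26⊕b27⊕b28⊕b29⊕b30⊕b31 = 0⊕0⊕1⊕1⊕0⊕0⊕0⊕1⊕1⊕0⊕0⊕0⊕1⊕0⊕1⊕0 = 0
s16: b16⊕b17⊕b18⊕b19⊕b20⊕b21⊕b22⊕b23⊕b24⊕b25⊕b26⊕b27⊕b28⊕b29⊕b30⊕b31 = 0⊕1⊕0⊕1⊕0⊕1⊕1⊕0⊕1⊕0⊕0⊕0⊕1⊕0⊕1⊕0 = 1
Syndrome (s16...s1) = 10111 → position 23.
Flip bit 23: corrected codeword = 0001010001100010101011110001010
Data bits at positions 3,5,6,7,9,10,11,12,13,14,15,17,18,19,20,21,22,23,24,25,26,27,28,29,30,31: 00100110001101011110001010

00100110001101011110001010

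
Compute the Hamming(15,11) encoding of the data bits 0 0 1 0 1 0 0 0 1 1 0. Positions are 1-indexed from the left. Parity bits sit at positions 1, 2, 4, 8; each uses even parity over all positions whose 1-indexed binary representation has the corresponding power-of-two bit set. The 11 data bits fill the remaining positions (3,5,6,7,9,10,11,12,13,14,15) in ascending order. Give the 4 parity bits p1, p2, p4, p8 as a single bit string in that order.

0011

Place data bits at non-power-of-two positions: b3=0, b5=0, b6=1, b7=0, b9=1, b10=0, b11=0, b12=0, b13=1, b14=1, b15=0.
p1 = XOR of data positions {3,5,7,9,11,13,15} = 0⊕0⊕0⊕1⊕0⊕1⊕0 = 0
p2 = XOR of data positions {3,6,7,10,11,14,15} = 0⊕1⊕0⊕0⊕0⊕1⊕0 = 0
p4 = XOR of data positions {5,6,7,12,13,14,15} = 0⊕1⊕0⊕0⊕1⊕1⊕0 = 1
p8 = XOR of data positions {9,10,11,12,13,14,15} = 1⊕0⊕0⊕0⊕1⊕1⊕0 = 1
Parity bits p1,p2,p4,p8 = 0011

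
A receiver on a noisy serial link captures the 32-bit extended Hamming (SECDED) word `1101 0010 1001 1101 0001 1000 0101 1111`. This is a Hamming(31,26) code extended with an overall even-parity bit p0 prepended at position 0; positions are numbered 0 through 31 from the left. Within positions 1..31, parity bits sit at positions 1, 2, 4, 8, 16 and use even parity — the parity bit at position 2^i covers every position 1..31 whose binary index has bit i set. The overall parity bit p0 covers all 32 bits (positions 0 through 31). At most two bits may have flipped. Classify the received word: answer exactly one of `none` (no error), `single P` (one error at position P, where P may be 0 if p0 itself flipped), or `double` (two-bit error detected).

s1: b1⊕b3⊕b5⊕b7⊕b9⊕b11⊕b13⊕b15⊕b17⊕b19⊕b21⊕b23⊕b25⊕b27⊕b29⊕b31 = 1⊕1⊕0⊕0⊕0⊕1⊕1⊕1⊕0⊕1⊕0⊕0⊕1⊕1⊕1⊕1 = 0
s2: b2⊕b3⊕b6⊕b7⊕b10⊕b11⊕b14⊕b15⊕b18⊕b19⊕b22⊕b23⊕b26⊕b27⊕b30⊕b31 = 0⊕1⊕1⊕0⊕0⊕1⊕0⊕1⊕0⊕1⊕0⊕0⊕0⊕1⊕1⊕1 = 0
s4: b4⊕b5⊕b6⊕b7⊕b12⊕b13⊕b14⊕b15⊕b20⊕b21⊕b22⊕b23⊕b28⊕b29⊕b30⊕b31 = 0⊕0⊕1⊕0⊕1⊕1⊕0⊕1⊕1⊕0⊕0⊕0⊕1⊕1⊕1⊕1 = 1
s8: b8⊕b9⊕b10⊕b11⊕b12⊕b13⊕b14⊕b15⊕b24⊕b25⊕b26⊕b27⊕b28⊕b29⊕b30⊕b31 = 1⊕0⊕0⊕1⊕1⊕1⊕0⊕1⊕0⊕1⊕0⊕1⊕1⊕1⊕1⊕1 = 1
s16: b16⊕b17⊕b18⊕b19⊕b20⊕b21⊕b22⊕b23⊕b24⊕b25⊕b26⊕b27⊕b28⊕b29⊕b30⊕b31 = 0⊕0⊕0⊕1⊕1⊕0⊕0⊕0⊕0⊕1⊕0⊕1⊕1⊕1⊕1⊕1 = 0
Syndrome (s16...s1) = 01100 → position 12.
Overall parity (XOR of all 32 bits, including p0): 1⊕1⊕0⊕1⊕0⊕0⊕1⊕0⊕1⊕0⊕0⊕1⊕1⊕1⊕0⊕1⊕0⊕0⊕0⊕1⊕1⊕0⊕0⊕0⊕0⊕1⊕0⊕1⊕1⊕1⊕1⊕1 = 1
Overall=1, syndrome position=12 → single-bit error at position 12.

single 12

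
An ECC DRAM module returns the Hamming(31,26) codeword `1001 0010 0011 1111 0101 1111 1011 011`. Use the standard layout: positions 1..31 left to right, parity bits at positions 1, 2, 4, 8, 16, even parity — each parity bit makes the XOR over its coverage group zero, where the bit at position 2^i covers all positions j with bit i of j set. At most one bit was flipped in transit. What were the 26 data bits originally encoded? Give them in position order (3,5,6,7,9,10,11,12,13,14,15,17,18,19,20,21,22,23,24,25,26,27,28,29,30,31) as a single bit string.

00010010111010111111011011

s1: b1⊕b3⊕b5⊕b7⊕b9⊕b11⊕b13⊕b15⊕b17⊕b19⊕b21⊕b23⊕b25⊕b27⊕b29⊕b31 = 1⊕0⊕0⊕1⊕0⊕1⊕1⊕1⊕0⊕0⊕1⊕1⊕1⊕1⊕0⊕1 = 0
s2: b2⊕b3⊕b6⊕b7⊕b10⊕b11⊕b14⊕b15⊕b18⊕b19⊕b22⊕b23⊕b26⊕b27⊕b30⊕b31 = 0⊕0⊕0⊕1⊕0⊕1⊕1⊕1⊕1⊕0⊕1⊕1⊕0⊕1⊕1⊕1 = 0
s4: b4⊕b5⊕b6⊕b7⊕b12⊕b13⊕b14⊕b15⊕b20⊕b21⊕b22⊕b23⊕b28⊕b29⊕b30⊕b31 = 1⊕0⊕0⊕1⊕1⊕1⊕1⊕1⊕1⊕1⊕1⊕1⊕1⊕0⊕1⊕1 = 1
s8: b8⊕b9⊕b10⊕b11⊕b12⊕b13⊕b14⊕b15⊕b24⊕b25⊕b26⊕b27⊕b28⊕b29⊕b30⊕b31 = 0⊕0⊕0⊕1⊕1⊕1⊕1⊕1⊕1⊕1⊕0⊕1⊕1⊕0⊕1⊕1 = 1
s16: b16⊕b17⊕b18⊕b19⊕b20⊕b21⊕b22⊕b23⊕b24⊕b25⊕b26⊕b27⊕b28⊕b29⊕b30⊕b31 = 1⊕0⊕1⊕0⊕1⊕1⊕1⊕1⊕1⊕1⊕0⊕1⊕1⊕0⊕1⊕1 = 0
Syndrome (s16...s1) = 01100 → position 12.
Flip bit 12: corrected codeword = 1001001000101111010111111011011
Data bits at positions 3,5,6,7,9,10,11,12,13,14,15,17,18,19,20,21,22,23,24,25,26,27,28,29,30,31: 00010010111010111111011011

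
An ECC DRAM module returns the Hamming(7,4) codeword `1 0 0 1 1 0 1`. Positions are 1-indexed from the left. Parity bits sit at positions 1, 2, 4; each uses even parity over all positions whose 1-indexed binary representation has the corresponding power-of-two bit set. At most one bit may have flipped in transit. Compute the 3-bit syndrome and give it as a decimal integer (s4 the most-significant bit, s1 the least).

s1: b1⊕b3⊕b5⊕b7 = 1⊕0⊕1⊕1 = 1
s2: b2⊕b3⊕b6⊕b7 = 0⊕0⊕0⊕1 = 1
s4: b4⊕b5⊕b6⊕b7 = 1⊕1⊕0⊕1 = 1
Syndrome (s4...s1) = 111 → position 7.

7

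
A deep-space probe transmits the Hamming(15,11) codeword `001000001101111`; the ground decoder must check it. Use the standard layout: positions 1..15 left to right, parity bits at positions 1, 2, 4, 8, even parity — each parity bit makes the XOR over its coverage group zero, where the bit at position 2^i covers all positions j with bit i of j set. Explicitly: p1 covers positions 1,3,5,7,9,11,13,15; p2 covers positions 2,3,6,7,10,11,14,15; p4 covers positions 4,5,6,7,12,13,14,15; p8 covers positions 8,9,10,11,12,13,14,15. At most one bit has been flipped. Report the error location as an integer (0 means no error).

0

s1: b1⊕b3⊕b5⊕b7⊕b9⊕b11⊕b13⊕b15 = 0⊕1⊕0⊕0⊕1⊕0⊕1⊕1 = 0
s2: b2⊕b3⊕b6⊕b7⊕b10⊕b11⊕b14⊕b15 = 0⊕1⊕0⊕0⊕1⊕0⊕1⊕1 = 0
s4: b4⊕b5⊕b6⊕b7⊕b12⊕b13⊕b14⊕b15 = 0⊕0⊕0⊕0⊕1⊕1⊕1⊕1 = 0
s8: b8⊕b9⊕b10⊕b11⊕b12⊕b13⊕b14⊕b15 = 0⊕1⊕1⊕0⊕1⊕1⊕1⊕1 = 0
Syndrome (s8...s1) = 0000 → position 0 (no error).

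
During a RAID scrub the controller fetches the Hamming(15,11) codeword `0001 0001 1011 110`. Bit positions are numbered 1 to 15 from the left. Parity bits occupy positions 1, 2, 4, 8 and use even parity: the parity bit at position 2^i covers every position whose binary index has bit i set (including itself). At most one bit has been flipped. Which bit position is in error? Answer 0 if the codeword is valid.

s1: b1⊕b3⊕b5⊕b7⊕b9⊕b11⊕b13⊕b15 = 0⊕0⊕0⊕0⊕1⊕1⊕1⊕0 = 1
s2: b2⊕b3⊕b6⊕b7⊕b10⊕b11⊕b14⊕b15 = 0⊕0⊕0⊕0⊕0⊕1⊕1⊕0 = 0
s4: b4⊕b5⊕b6⊕b7⊕b12⊕b13⊕b14⊕b15 = 1⊕0⊕0⊕0⊕1⊕1⊕1⊕0 = 0
s8: b8⊕b9⊕b10⊕b11⊕b12⊕b13⊕b14⊕b15 = 1⊕1⊕0⊕1⊕1⊕1⊕1⊕0 = 0
Syndrome (s8...s1) = 0001 → position 1.

1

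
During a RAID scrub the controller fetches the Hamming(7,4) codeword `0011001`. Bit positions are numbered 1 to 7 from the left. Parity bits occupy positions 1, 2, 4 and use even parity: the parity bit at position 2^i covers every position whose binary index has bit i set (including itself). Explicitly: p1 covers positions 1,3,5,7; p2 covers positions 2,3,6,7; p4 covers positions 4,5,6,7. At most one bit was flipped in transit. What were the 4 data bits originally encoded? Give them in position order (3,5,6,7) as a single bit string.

s1: b1⊕b3⊕b5⊕b7 = 0⊕1⊕0⊕1 = 0
s2: b2⊕b3⊕b6⊕b7 = 0⊕1⊕0⊕1 = 0
s4: b4⊕b5⊕b6⊕b7 = 1⊕0⊕0⊕1 = 0
Syndrome (s4...s1) = 000 → position 0 (no error).
No correction needed.
Data bits at positions 3,5,6,7: 1001

1001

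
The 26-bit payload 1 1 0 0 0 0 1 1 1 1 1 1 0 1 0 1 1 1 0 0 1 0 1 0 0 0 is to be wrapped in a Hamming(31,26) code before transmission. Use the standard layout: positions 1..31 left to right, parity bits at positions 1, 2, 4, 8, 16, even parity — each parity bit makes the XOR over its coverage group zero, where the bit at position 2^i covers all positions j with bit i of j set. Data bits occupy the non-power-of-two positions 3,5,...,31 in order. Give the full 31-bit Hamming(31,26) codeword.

Place data bits at non-power-of-two positions: b3=1, b5=1, b6=0, b7=0, b9=0, b10=0, b11=1, b12=1, b13=1, b14=1, b15=1, b17=1, b18=0, b19=1, b20=0, b21=1, b22=1, b23=1, b24=0, b25=0, b26=1, b27=0, b28=1, b29=0, b30=0, b31=0.
p1 = XOR of data positions {3,5,7,9,11,13,15,17,19,21,23,25,27,29,31} = 1⊕1⊕0⊕0⊕1⊕1⊕1⊕1⊕1⊕1⊕1⊕0⊕0⊕0⊕0 = 1
p2 = XOR of data positions {3,6,7,10,11,14,15,18,19,22,23,26,27,30,31} = 1⊕0⊕0⊕0⊕1⊕1⊕1⊕0⊕1⊕1⊕1⊕1⊕0⊕0⊕0 = 0
p4 = XOR of data positions {5,6,7,12,13,14,15,20,21,22,23,28,29,30,31} = 1⊕0⊕0⊕1⊕1⊕1⊕1⊕0⊕1⊕1⊕1⊕1⊕0⊕0⊕0 = 1
p8 = XOR of data positions {9,10,11,12,13,14,15,24,25,26,27,28,29,30,31} = 0⊕0⊕1⊕1⊕1⊕1⊕1⊕0⊕0⊕1⊕0⊕1⊕0⊕0⊕0 = 1
p16 = XOR of data positions {17,18,19,20,21,22,23,24,25,26,27,28,29,30,31} = 1⊕0⊕1⊕0⊕1⊕1⊕1⊕0⊕0⊕1⊕0⊕1⊕0⊕0⊕0 = 1
Codeword b1..b31 = 1011100100111111101011100101000

1011100100111111101011100101000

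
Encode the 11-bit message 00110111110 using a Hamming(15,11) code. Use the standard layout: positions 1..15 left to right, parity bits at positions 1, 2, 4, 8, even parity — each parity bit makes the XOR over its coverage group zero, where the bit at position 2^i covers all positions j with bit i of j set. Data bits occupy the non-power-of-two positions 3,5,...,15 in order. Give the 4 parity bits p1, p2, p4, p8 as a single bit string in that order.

Place data bits at non-power-of-two positions: b3=0, b5=0, b6=1, b7=1, b9=0, b10=1, b11=1, b12=1, b13=1, b14=1, b15=0.
p1 = XOR of data positions {3,5,7,9,11,13,15} = 0⊕0⊕1⊕0⊕1⊕1⊕0 = 1
p2 = XOR of data positions {3,6,7,10,11,14,15} = 0⊕1⊕1⊕1⊕1⊕1⊕0 = 1
p4 = XOR of data positions {5,6,7,12,13,14,15} = 0⊕1⊕1⊕1⊕1⊕1⊕0 = 1
p8 = XOR of data positions {9,10,11,12,13,14,15} = 0⊕1⊕1⊕1⊕1⊕1⊕0 = 1
Parity bits p1,p2,p4,p8 = 1111

1111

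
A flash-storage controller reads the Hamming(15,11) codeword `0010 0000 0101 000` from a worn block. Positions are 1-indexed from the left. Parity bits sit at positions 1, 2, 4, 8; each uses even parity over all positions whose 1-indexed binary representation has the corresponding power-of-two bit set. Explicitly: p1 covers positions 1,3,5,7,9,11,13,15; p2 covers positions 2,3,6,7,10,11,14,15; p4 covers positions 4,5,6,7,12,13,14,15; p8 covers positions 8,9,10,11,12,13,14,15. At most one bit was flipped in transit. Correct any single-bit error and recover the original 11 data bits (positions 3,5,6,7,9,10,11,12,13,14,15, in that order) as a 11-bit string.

s1: b1⊕b3⊕b5⊕b7⊕b9⊕b11⊕b13⊕b15 = 0⊕1⊕0⊕0⊕0⊕0⊕0⊕0 = 1
s2: b2⊕b3⊕b6⊕b7⊕b10⊕b11⊕b14⊕b15 = 0⊕1⊕0⊕0⊕1⊕0⊕0⊕0 = 0
s4: b4⊕b5⊕b6⊕b7⊕b12⊕b13⊕b14⊕b15 = 0⊕0⊕0⊕0⊕1⊕0⊕0⊕0 = 1
s8: b8⊕b9⊕b10⊕b11⊕b12⊕b13⊕b14⊕b15 = 0⊕0⊕1⊕0⊕1⊕0⊕0⊕0 = 0
Syndrome (s8...s1) = 0101 → position 5.
Flip bit 5: corrected codeword = 001010000101000
Data bits at positions 3,5,6,7,9,10,11,12,13,14,15: 11000101000

11000101000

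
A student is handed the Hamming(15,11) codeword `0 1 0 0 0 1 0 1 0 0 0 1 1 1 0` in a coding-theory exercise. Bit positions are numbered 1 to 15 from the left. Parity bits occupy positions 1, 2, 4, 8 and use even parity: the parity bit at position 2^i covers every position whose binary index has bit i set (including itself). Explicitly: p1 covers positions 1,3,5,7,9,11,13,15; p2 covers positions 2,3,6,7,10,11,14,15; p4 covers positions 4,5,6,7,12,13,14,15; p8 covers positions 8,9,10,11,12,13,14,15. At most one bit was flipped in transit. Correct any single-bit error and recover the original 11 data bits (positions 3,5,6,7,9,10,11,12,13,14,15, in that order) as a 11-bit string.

10100001110

s1: b1⊕b3⊕b5⊕b7⊕b9⊕b11⊕b13⊕b15 = 0⊕0⊕0⊕0⊕0⊕0⊕1⊕0 = 1
s2: b2⊕b3⊕b6⊕b7⊕b10⊕b11⊕b14⊕b15 = 1⊕0⊕1⊕0⊕0⊕0⊕1⊕0 = 1
s4: b4⊕b5⊕b6⊕b7⊕b12⊕b13⊕b14⊕b15 = 0⊕0⊕1⊕0⊕1⊕1⊕1⊕0 = 0
s8: b8⊕b9⊕b10⊕b11⊕b12⊕b13⊕b14⊕b15 = 1⊕0⊕0⊕0⊕1⊕1⊕1⊕0 = 0
Syndrome (s8...s1) = 0011 → position 3.
Flip bit 3: corrected codeword = 011001010001110
Data bits at positions 3,5,6,7,9,10,11,12,13,14,15: 10100001110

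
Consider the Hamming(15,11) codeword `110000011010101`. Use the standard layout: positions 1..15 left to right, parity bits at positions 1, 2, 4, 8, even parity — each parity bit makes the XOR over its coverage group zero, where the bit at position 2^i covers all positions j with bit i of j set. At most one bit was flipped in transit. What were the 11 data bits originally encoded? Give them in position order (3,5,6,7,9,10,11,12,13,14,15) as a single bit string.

00001000101

s1: b1⊕b3⊕b5⊕b7⊕b9⊕b11⊕b13⊕b15 = 1⊕0⊕0⊕0⊕1⊕1⊕1⊕1 = 1
s2: b2⊕b3⊕b6⊕b7⊕b10⊕b11⊕b14⊕b15 = 1⊕0⊕0⊕0⊕0⊕1⊕0⊕1 = 1
s4: b4⊕b5⊕b6⊕b7⊕b12⊕b13⊕b14⊕b15 = 0⊕0⊕0⊕0⊕0⊕1⊕0⊕1 = 0
s8: b8⊕b9⊕b10⊕b11⊕b12⊕b13⊕b14⊕b15 = 1⊕1⊕0⊕1⊕0⊕1⊕0⊕1 = 1
Syndrome (s8...s1) = 1011 → position 11.
Flip bit 11: corrected codeword = 110000011000101
Data bits at positions 3,5,6,7,9,10,11,12,13,14,15: 00001000101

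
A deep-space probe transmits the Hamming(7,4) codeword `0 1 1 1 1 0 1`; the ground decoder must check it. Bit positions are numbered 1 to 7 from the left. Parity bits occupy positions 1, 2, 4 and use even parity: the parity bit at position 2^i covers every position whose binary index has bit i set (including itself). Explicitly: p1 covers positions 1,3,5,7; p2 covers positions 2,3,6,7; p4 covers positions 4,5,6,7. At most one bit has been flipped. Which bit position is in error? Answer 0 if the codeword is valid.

7

s1: b1⊕b3⊕b5⊕b7 = 0⊕1⊕1⊕1 = 1
s2: b2⊕b3⊕b6⊕b7 = 1⊕1⊕0⊕1 = 1
s4: b4⊕b5⊕b6⊕b7 = 1⊕1⊕0⊕1 = 1
Syndrome (s4...s1) = 111 → position 7.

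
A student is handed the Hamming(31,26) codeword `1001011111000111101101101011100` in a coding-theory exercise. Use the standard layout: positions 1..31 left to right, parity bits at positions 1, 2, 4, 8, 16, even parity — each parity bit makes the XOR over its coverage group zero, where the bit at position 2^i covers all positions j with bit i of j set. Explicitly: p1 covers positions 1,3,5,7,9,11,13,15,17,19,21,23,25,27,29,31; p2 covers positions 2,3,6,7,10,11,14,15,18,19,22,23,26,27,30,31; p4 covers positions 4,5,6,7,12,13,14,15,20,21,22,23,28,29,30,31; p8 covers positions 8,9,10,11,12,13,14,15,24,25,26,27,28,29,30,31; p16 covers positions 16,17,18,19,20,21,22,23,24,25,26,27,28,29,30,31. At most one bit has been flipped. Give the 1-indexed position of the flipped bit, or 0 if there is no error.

s1: b1⊕b3⊕b5⊕b7⊕b9⊕b11⊕b13⊕b15⊕b17⊕b19⊕b21⊕b23⊕b25⊕b27⊕b29⊕b31 = 1⊕0⊕0⊕1⊕1⊕0⊕0⊕1⊕1⊕1⊕0⊕1⊕1⊕1⊕1⊕0 = 0
s2: b2⊕b3⊕b6⊕b7⊕b10⊕b11⊕b14⊕b15⊕b18⊕b19⊕b22⊕b23⊕b26⊕b27⊕b30⊕b31 = 0⊕0⊕1⊕1⊕1⊕0⊕1⊕1⊕0⊕1⊕1⊕1⊕0⊕1⊕0⊕0 = 1
s4: b4⊕b5⊕b6⊕b7⊕b12⊕b13⊕b14⊕b15⊕b20⊕b21⊕b22⊕b23⊕b28⊕b29⊕b30⊕b31 = 1⊕0⊕1⊕1⊕0⊕0⊕1⊕1⊕1⊕0⊕1⊕1⊕1⊕1⊕0⊕0 = 0
s8: b8⊕b9⊕b10⊕b11⊕b12⊕b13⊕b14⊕b15⊕b24⊕b25⊕b26⊕b27⊕b28⊕b29⊕b30⊕b31 = 1⊕1⊕1⊕0⊕0⊕0⊕1⊕1⊕0⊕1⊕0⊕1⊕1⊕1⊕0⊕0 = 1
s16: b16⊕b17⊕b18⊕b19⊕b20⊕b21⊕b22⊕b23⊕b24⊕b25⊕b26⊕b27⊕b28⊕b29⊕b30⊕b31 = 1⊕1⊕0⊕1⊕1⊕0⊕1⊕1⊕0⊕1⊕0⊕1⊕1⊕1⊕0⊕0 = 0
Syndrome (s16...s1) = 01010 → position 10.

10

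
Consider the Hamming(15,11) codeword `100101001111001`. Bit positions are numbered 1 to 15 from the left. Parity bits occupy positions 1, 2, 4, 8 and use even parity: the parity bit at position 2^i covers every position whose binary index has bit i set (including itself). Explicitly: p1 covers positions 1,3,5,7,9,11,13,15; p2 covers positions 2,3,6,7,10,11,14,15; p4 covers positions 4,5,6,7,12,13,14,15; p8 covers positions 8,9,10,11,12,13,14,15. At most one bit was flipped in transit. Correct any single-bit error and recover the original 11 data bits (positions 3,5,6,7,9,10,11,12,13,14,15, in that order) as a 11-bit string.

s1: b1⊕b3⊕b5⊕b7⊕b9⊕b11⊕b13⊕b15 = 1⊕0⊕0⊕0⊕1⊕1⊕0⊕1 = 0
s2: b2⊕b3⊕b6⊕b7⊕b10⊕b11⊕b14⊕b15 = 0⊕0⊕1⊕0⊕1⊕1⊕0⊕1 = 0
s4: b4⊕b5⊕b6⊕b7⊕b12⊕b13⊕b14⊕b15 = 1⊕0⊕1⊕0⊕1⊕0⊕0⊕1 = 0
s8: b8⊕b9⊕b10⊕b11⊕b12⊕b13⊕b14⊕b15 = 0⊕1⊕1⊕1⊕1⊕0⊕0⊕1 = 1
Syndrome (s8...s1) = 1000 → position 8.
Flip bit 8: corrected codeword = 100101011111001
Data bits at positions 3,5,6,7,9,10,11,12,13,14,15: 00101111001

00101111001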